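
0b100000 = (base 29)13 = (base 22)1a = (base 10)32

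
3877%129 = 7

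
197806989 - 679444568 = -481637579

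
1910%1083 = 827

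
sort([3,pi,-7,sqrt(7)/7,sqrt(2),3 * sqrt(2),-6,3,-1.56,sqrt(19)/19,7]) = [-7,-6,-1.56,sqrt(19)/19,sqrt(7)/7,sqrt(2),3,3,pi,3 * sqrt(2),7]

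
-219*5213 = -1141647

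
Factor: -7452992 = -1*2^6*101^1*1153^1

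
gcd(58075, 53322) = 1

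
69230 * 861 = 59607030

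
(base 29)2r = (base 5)320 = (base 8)125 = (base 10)85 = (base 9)104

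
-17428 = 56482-73910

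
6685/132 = 50 + 85/132 ≈ 50.64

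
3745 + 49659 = 53404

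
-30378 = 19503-49881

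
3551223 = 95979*37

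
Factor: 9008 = 2^4 * 563^1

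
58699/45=1304 + 19/45 ≈ 1304.42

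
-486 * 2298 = -1116828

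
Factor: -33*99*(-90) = 2^1*3^5*5^1*11^2 = 294030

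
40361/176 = 229 + 57/176 ≈ 229.32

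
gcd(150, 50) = 50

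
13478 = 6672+6806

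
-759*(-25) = 18975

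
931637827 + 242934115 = 1174571942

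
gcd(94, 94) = 94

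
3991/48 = 83+7/48≈83.15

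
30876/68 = 7719/17 ≈ 454.06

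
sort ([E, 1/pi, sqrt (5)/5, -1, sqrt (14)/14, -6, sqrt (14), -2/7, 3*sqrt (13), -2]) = [-6, -2, -1, -2/7, sqrt (14)/14, 1/pi, sqrt (5)/5, E, sqrt (14), 3*sqrt (13)]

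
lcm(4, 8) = 8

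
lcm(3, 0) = 0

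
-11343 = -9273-2070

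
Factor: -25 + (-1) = -1 * 2^1 * 13^1 = -26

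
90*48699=4382910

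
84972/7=12138 + 6/7 ≈ 12138.86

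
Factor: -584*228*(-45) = 2^5*3^3*5^1*19^1*73^1 = 5991840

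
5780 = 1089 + 4691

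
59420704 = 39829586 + 19591118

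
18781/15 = 1252 + 1/15 ≈ 1252.07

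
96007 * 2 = 192014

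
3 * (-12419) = -37257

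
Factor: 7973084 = 2^2 * 7^2 * 19^1 * 2141^1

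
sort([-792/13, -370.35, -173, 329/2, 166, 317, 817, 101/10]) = [-370.35, -173, -792/13, 101/10, 329/2, 166, 317, 817]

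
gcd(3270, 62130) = 3270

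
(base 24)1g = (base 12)34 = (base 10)40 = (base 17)26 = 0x28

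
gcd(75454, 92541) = 1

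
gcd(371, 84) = 7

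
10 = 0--10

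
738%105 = 3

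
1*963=963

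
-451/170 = -2 - 111/170 ≈ -2.65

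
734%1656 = 734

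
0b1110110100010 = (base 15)23ab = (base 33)6vt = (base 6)55042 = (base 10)7586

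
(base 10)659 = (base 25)119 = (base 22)17l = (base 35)it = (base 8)1223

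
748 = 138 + 610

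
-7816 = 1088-8904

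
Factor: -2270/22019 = -1 * 2^1 * 5^1 * 97^(-1) = -10/97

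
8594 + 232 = 8826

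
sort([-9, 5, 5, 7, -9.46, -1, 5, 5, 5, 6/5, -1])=[-9.46, -9, -1, -1, 6/5, 5, 5, 5, 5, 5, 7]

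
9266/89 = 104 + 10/89 ≈ 104.11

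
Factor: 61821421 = 19^1*109^1*29851^1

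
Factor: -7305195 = -1*3^1*5^1*487013^1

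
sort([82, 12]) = [12, 82]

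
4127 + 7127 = 11254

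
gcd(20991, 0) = 20991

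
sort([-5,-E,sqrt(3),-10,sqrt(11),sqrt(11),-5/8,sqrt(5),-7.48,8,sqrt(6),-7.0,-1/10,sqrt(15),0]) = [-10,-7.48,-7.0,-5,-E,-5/8,-1/10,0,sqrt(3),sqrt(5),sqrt(6),sqrt(11),sqrt(11),sqrt(15),8]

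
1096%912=184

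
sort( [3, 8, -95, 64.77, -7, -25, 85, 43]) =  [-95, -25, -7, 3, 8, 43, 64.77, 85]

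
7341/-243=-2447/81 ≈ -30.21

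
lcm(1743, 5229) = 5229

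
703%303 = 97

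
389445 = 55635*7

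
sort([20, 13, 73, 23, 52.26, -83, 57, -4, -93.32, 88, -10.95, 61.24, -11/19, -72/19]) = [-93.32, -83, -10.95, -4, -72/19, -11/19, 13, 20, 23, 52.26, 57, 61.24, 73, 88]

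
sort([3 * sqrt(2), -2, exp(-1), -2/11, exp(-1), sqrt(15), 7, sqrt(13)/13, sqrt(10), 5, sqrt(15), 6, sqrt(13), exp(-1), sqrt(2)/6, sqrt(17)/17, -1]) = [-2, -1, -2/11, sqrt(2)/6, sqrt(17)/17, sqrt(13)/13, exp(-1), exp(-1), exp(-1), sqrt(10), sqrt(13), sqrt(15), sqrt(15), 3 * sqrt(2), 5, 6, 7]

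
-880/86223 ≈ -0.0102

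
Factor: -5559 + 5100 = -1 * 3^3 * 17^1 = -459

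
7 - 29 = -22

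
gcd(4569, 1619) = 1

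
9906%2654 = 1944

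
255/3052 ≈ 0.0836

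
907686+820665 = 1728351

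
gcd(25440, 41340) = 3180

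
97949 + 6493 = 104442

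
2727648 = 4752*574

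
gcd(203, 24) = 1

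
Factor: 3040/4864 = 2^(-3)*5^1 = 5/8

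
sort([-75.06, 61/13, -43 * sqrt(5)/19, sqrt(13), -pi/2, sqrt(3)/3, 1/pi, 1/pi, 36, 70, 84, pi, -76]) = [-76, -75.06, -43 * sqrt(5)/19, -pi/2, 1/pi, 1/pi, sqrt(3)/3, pi, sqrt(13), 61/13, 36, 70, 84]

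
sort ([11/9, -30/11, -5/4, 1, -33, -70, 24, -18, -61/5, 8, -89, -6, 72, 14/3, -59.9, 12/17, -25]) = [-89, -70, -59.9, -33, -25, -18, -61/5, -6, -30/11, -5/4, 12/17, 1, 11/9, 14/3, 8, 24, 72]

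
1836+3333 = 5169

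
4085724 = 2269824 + 1815900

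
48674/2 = 24337 = 24337.00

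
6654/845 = 7+739/845 ≈ 7.87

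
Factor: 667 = 23^1*29^1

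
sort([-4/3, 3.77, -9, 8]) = [-9, -4/3, 3.77, 8]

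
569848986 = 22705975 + 547143011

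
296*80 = 23680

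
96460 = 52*1855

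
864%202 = 56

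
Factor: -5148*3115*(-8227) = 2^2*3^2*5^1*7^1*11^1*13^1*19^1*89^1*433^1 = 131928336540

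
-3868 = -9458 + 5590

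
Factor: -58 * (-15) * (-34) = -1 * 2^2 * 3^1 * 5^1 * 17^1 * 29^1 = -29580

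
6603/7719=71/83 ≈ 0.855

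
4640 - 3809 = 831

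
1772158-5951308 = -4179150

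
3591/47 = 76 + 19/47 ≈ 76.40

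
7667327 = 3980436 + 3686891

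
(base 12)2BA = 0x1AE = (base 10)430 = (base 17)185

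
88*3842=338096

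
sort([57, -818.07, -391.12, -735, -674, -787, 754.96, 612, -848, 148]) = [-848, -818.07, -787, -735, -674, -391.12, 57, 148, 612, 754.96]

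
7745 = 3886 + 3859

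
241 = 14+227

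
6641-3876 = 2765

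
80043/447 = 179 + 10/149 ≈ 179.07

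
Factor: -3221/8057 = -1*7^(-1)*1151^(-1)*3221^1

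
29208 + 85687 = 114895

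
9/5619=3/1873 ≈ 0.00160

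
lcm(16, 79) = 1264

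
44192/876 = 50 + 98/219 ≈ 50.45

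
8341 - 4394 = 3947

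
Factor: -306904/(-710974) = 2^2*11^(-1)*13^2*17^(-1)*227^1*1901^(-1) = 153452/355487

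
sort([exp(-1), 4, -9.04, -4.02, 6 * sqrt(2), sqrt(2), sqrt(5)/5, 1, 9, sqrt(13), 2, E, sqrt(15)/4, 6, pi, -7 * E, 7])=[-7 * E, -9.04, -4.02, exp(-1), sqrt(5)/5, sqrt(15)/4, 1, sqrt(2), 2, E, pi, sqrt(13), 4, 6, 7, 6 * sqrt(2), 9]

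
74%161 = 74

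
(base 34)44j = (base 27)6f0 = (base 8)11253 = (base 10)4779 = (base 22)9j5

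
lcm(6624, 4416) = 13248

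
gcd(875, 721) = 7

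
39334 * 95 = 3736730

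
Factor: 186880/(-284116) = -1*2^7*5^1*7^(-1)*139^(-1) = -640/973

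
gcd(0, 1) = 1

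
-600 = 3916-4516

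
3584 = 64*56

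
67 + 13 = 80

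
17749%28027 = 17749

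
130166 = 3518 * 37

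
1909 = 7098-5189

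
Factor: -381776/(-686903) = 2^4*7^(-1)*107^1*223^1*98129^(-1)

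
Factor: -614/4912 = -1 * 2^(-3) = -1/8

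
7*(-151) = -1057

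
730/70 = 10 + 3/7 ≈ 10.43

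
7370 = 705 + 6665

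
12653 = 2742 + 9911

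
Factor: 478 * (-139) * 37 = -1 * 2^1 * 37^1 * 139^1 * 239^1 = -2458354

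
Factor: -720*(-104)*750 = 2^8*3^3*5^4*13^1 = 56160000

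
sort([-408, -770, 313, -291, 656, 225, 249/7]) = [-770, -408, -291, 249/7, 225, 313, 656]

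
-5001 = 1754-6755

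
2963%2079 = 884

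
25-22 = 3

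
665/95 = 7 = 7.00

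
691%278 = 135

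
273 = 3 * 91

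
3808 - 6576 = -2768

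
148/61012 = 37/15253 ≈ 0.00243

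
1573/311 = 5 + 18/311 ≈ 5.06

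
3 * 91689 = 275067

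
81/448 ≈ 0.181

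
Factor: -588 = -1*2^2*3^1*7^2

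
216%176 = 40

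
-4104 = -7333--3229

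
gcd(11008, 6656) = 256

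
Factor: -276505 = -1*5^1*17^1*3253^1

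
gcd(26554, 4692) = 34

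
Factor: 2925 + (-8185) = -1 * 2^2 * 5^1 * 263^1 = -5260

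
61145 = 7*8735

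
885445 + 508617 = 1394062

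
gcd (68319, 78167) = 1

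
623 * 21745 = 13547135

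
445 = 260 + 185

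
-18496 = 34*(-544)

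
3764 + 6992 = 10756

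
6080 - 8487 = -2407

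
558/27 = 20+2/3 ≈ 20.67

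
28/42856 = 7/10714 ≈ 0.000653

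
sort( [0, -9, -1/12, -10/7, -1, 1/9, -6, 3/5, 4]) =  [-9, -6, -10/7, -1, -1/12, 0, 1/9, 3/5, 4]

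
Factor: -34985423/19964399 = -1 * 7^(-1) * 11^1 * 13^(-1) * 41^1 * 77573^1 * 219389^(-1)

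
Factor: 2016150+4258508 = 2^1*13^1*241333^1 = 6274658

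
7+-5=2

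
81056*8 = 648448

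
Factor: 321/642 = 2^(-1) = 1/2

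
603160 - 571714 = 31446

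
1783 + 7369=9152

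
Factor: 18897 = 3^1 * 6299^1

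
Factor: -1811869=-1 * 499^1 * 3631^1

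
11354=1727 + 9627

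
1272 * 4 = 5088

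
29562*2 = 59124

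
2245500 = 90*24950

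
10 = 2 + 8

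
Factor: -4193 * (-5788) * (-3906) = -1 * 2^3 * 3^2 * 7^2 * 31^1 * 599^1 * 1447^1 = -94795042104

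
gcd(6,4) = 2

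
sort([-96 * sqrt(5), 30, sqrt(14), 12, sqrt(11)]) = [-96 * sqrt(5), sqrt(11), sqrt(14), 12, 30]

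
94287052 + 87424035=181711087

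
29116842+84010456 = 113127298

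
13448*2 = 26896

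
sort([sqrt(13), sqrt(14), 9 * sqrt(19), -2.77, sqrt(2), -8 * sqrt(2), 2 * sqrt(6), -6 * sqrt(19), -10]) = [-6 * sqrt(19), -8 * sqrt(2), -10, -2.77, sqrt(2), sqrt(13), sqrt(14), 2 * sqrt(6), 9 * sqrt(19)]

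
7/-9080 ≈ -0.000771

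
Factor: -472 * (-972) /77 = 2^5 * 3^5 * 7^(-1) * 11^(-1) * 59^1 = 458784/77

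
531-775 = -244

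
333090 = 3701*90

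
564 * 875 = 493500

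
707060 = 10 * 70706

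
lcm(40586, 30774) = 2800434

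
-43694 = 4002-47696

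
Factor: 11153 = 19^1 * 587^1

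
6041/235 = 25+166/235 ≈ 25.71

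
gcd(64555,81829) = 1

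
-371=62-433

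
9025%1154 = 947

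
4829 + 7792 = 12621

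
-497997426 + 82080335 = -415917091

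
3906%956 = 82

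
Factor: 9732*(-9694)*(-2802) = 2^4*3^2*37^1*131^1*467^1*811^1 = 264346306416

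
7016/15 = 467 + 11/15≈467.73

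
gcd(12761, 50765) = 1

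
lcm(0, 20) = 0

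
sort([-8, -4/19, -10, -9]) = [-10, -9, -8, -4/19]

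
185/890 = 37/178 ≈ 0.208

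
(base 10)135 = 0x87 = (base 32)47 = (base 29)4j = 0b10000111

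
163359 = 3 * 54453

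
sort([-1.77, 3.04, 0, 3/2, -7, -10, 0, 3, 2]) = [-10, -7, -1.77, 0, 0, 3/2, 2, 3, 3.04]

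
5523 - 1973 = 3550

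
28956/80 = 361 + 19/20 = 361.95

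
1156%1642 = 1156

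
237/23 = 10+7/23 ≈ 10.30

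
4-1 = 3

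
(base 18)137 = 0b110000001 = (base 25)fa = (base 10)385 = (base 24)g1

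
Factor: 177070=2^1 * 5^1 * 17707^1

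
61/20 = 3 + 1/20 = 3.05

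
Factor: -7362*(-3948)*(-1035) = -1*2^3*3^5*5^1*7^1*23^1*47^1*409^1 = -30082457160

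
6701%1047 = 419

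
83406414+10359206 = 93765620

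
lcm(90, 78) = 1170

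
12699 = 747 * 17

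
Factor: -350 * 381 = -1 * 2^1 * 3^1 * 5^2 * 7^1 * 127^1 = -133350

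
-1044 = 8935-9979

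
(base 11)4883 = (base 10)6383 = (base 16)18ef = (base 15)1d58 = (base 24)b1n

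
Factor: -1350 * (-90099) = 2^1 * 3^6 * 5^2 * 47^1 * 71^1 = 121633650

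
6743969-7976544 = -1232575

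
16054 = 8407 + 7647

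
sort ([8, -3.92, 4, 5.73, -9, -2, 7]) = [-9, -3.92, -2, 4, 5.73, 7, 8]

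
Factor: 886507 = 31^1*28597^1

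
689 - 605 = 84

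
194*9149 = 1774906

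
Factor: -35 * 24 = -1 * 2^3 * 3^1 * 5^1 * 7^1 = -840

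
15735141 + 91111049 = 106846190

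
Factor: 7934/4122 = 3^(-2) * 229^(-1) * 3967^1 = 3967/2061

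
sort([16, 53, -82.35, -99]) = [-99, -82.35, 16, 53]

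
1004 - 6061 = -5057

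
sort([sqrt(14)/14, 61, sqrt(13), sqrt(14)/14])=[sqrt(14)/14, sqrt(14)/14, sqrt(13), 61]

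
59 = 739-680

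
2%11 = 2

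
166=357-191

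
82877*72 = 5967144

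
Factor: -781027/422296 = -1 * 2^(-3) * 7^(-1) * 13^1 * 73^1 * 823^1 * 7541^(-1)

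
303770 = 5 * 60754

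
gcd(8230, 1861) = 1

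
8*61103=488824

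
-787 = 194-981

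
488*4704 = 2295552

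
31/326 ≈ 0.0951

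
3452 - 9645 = -6193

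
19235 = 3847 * 5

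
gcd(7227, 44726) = 11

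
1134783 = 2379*477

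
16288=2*8144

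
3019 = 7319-4300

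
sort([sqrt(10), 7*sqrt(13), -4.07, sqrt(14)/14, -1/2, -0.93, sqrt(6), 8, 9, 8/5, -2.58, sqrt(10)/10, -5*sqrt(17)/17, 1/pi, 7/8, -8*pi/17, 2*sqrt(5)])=[-4.07, -2.58, -8*pi/17, -5*sqrt(17)/17, -0.93, -1/2, sqrt(14)/14, sqrt(10)/10, 1/pi, 7/8, 8/5, sqrt(6), sqrt(10), 2*sqrt(5), 8, 9, 7*sqrt(13)]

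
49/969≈0.0506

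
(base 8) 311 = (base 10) 201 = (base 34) 5v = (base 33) 63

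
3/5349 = 1/1783 ≈ 0.000561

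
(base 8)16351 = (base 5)214101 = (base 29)8n6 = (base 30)86l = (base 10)7401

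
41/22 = 1 + 19/22 ≈ 1.86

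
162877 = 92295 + 70582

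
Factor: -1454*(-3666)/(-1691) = -1*2^2*3^1*13^1*19^(-1)*47^1*89^(-1)*727^1 = -5330364/1691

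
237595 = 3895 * 61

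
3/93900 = 1/31300 ≈ 0.0000319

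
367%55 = 37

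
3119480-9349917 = -6230437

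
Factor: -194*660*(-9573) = 2^3*3^2*5^1*11^1*97^1*3191^1 = 1225726920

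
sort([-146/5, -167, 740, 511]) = [-167, -146/5, 511, 740]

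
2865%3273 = 2865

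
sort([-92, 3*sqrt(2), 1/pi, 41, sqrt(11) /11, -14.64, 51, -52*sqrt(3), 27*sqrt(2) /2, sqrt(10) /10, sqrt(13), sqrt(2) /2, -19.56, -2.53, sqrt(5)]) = [-92, -52*sqrt(3), -19.56, -14.64, -2.53, sqrt(11) /11, sqrt(10) /10, 1/pi, sqrt(2) /2, sqrt(5), sqrt(13), 3*sqrt(2), 27*sqrt(2) /2, 41, 51]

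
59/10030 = 1/170 ≈ 0.00588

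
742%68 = 62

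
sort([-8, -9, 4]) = [-9, -8, 4]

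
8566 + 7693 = 16259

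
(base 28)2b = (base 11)61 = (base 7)124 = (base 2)1000011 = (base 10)67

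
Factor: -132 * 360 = -1 * 2^5 * 3^3 * 5^1 * 11^1 = -47520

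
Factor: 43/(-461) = -1 * 43^1 * 461^(-1)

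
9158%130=58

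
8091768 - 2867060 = 5224708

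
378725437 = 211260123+167465314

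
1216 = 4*304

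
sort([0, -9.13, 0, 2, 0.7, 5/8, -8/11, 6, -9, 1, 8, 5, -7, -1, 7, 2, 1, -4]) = [-9.13, -9, -7, -4, -1, -8/11, 0, 0, 5/8, 0.7, 1, 1, 2, 2, 5, 6, 7, 8]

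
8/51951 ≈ 0.000154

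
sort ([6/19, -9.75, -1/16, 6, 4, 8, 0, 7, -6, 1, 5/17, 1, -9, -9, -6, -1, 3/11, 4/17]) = [-9.75, -9, -9, -6, -6, -1, -1/16, 0, 4/17, 3/11, 5/17, 6/19, 1, 1, 4, 6, 7, 8]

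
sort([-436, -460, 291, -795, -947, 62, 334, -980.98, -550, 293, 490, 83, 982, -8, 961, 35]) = [-980.98, -947, -795, -550, -460, -436, -8, 35, 62, 83, 291, 293, 334, 490, 961, 982]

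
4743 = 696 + 4047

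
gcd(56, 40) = 8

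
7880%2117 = 1529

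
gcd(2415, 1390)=5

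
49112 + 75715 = 124827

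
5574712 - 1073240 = 4501472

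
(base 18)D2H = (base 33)3U8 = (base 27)5MQ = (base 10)4265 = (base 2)1000010101001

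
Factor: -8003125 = -1 * 5^5 * 13^1 * 197^1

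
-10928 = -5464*2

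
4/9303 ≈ 0.000430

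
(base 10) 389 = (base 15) 1ae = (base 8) 605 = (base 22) hf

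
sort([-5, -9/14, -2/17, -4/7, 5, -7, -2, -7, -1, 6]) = [-7, -7, -5, -2, -1, -9/14, -4/7, -2/17, 5, 6]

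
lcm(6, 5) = 30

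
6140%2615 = 910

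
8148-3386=4762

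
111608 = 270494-158886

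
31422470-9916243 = 21506227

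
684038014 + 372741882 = 1056779896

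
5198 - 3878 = 1320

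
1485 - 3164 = -1679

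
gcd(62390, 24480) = 170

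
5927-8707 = -2780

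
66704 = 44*1516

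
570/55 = 10 + 4/11 ≈ 10.36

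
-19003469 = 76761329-95764798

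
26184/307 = 85 + 89/307 ≈ 85.29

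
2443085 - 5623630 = -3180545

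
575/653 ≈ 0.881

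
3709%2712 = 997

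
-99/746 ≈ -0.133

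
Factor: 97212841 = 11^1 * 8837531^1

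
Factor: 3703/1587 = 3^(-1)*7^1 = 7/3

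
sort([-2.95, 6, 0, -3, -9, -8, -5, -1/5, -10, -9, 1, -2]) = [-10, -9, -9, -8, -5, -3, -2.95, -2, -1/5, 0, 1, 6]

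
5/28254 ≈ 0.000177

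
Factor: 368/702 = 2^3*3^(-3)*13^(-1)*23^1 = 184/351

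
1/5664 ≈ 0.000177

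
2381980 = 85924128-83542148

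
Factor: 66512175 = 3^1*5^2*59^1*15031^1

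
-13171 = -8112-5059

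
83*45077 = 3741391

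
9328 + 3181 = 12509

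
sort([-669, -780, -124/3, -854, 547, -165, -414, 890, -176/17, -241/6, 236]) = [-854, -780, -669, -414, -165, -124/3, -241/6, -176/17, 236, 547, 890]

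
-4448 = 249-4697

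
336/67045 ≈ 0.00501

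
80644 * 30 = 2419320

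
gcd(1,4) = 1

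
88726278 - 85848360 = 2877918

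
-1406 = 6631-8037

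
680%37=14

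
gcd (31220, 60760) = 140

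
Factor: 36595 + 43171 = 2^1*39883^1 = 79766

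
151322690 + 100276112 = 251598802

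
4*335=1340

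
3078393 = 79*38967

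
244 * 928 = 226432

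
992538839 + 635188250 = 1627727089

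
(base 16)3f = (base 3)2100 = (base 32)1v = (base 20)33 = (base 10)63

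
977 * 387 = 378099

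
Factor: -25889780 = -1 * 2^2 * 5^1 * 7^1 * 19^1 * 9733^1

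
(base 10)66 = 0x42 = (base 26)2e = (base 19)39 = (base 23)2k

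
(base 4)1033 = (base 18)47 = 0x4f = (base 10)79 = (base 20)3j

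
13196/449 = 29 + 175/449 ≈ 29.39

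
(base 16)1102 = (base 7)15460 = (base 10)4354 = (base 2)1000100000010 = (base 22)8lk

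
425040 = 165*2576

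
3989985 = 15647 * 255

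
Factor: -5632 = -1 * 2^9 * 11^1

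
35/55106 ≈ 0.000635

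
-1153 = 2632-3785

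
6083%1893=404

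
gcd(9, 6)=3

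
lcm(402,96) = 6432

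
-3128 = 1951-5079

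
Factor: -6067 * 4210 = -1 * 2^1 * 5^1 * 421^1 * 6067^1 = -25542070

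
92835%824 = 547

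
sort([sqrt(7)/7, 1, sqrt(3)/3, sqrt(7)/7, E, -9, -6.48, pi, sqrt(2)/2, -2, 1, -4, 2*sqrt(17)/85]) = [-9, -6.48, -4, -2, 2*sqrt(17)/85, sqrt(7)/7, sqrt(7)/7, sqrt(3)/3, sqrt(2)/2, 1, 1, E, pi]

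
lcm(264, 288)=3168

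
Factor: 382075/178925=29^1 * 31^1 * 421^(-1)=899/421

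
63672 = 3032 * 21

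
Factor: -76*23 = -1*2^2*19^1*23^1 = -1748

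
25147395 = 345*72891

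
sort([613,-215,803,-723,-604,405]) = [-723,-604,-215,405,613,803]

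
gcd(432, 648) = 216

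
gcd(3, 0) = 3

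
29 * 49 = 1421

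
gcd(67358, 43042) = 2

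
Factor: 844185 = 3^1 * 5^1 * 167^1 * 337^1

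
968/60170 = 44/2735 ≈ 0.0161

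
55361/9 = 6151+2/9 ≈ 6151.22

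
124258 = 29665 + 94593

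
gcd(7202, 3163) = 1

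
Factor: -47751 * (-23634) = 2^1 * 3^3 * 11^1 * 13^1 * 101^1 * 1447^1 = 1128547134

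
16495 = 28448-11953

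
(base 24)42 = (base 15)68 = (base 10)98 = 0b1100010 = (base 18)58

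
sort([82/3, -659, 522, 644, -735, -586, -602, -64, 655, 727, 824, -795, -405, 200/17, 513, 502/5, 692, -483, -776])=[-795, -776, -735, -659, -602, -586, -483, -405, -64, 200/17, 82/3, 502/5, 513, 522, 644, 655, 692, 727, 824]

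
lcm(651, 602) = 55986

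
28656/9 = 3184 = 3184.00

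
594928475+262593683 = 857522158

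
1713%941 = 772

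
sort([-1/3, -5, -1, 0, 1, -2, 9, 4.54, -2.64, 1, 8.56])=[-5, -2.64, -2, -1, -1/3, 0, 1, 1, 4.54, 8.56, 9]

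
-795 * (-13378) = 10635510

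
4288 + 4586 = 8874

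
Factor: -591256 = -1*2^3*73907^1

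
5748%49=15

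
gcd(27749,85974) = 1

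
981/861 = 1 + 40/287 ≈ 1.14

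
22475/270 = 83 + 13/54 ≈ 83.24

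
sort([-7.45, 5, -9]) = [-9, -7.45, 5]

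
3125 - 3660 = -535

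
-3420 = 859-4279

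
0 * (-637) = 0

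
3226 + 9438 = 12664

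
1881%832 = 217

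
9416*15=141240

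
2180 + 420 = 2600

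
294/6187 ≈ 0.0475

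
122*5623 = 686006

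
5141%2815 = 2326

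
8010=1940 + 6070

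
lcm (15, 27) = 135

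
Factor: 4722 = 2^1*3^1*787^1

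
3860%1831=198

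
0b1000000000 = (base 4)20000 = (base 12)368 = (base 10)512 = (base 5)4022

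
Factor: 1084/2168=2^(-1)=1/2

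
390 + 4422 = 4812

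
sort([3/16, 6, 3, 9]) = [3/16, 3, 6, 9]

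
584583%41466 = 4059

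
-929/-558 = 1 + 371/558 ≈ 1.66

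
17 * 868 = 14756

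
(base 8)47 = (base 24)1f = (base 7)54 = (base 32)17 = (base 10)39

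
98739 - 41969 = 56770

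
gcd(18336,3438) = 1146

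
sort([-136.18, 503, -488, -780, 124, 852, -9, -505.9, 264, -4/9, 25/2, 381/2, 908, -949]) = [-949, -780, -505.9, -488, -136.18, -9, -4/9, 25/2, 124, 381/2, 264, 503, 852, 908]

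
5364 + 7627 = 12991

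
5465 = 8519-3054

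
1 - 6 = -5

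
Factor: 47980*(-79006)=-1*2^3*5^1*2399^1*39503^1=-3790707880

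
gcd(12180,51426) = 6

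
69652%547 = 183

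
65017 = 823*79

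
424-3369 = -2945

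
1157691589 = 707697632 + 449993957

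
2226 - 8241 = -6015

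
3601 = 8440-4839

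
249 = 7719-7470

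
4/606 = 2/303 ≈ 0.00660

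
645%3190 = 645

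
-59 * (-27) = 1593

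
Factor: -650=-1 * 2^1 * 5^2 * 13^1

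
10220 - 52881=-42661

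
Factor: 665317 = 521^1*1277^1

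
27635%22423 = 5212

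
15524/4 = 3881 = 3881.00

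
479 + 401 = 880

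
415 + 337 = 752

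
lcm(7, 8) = 56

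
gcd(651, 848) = 1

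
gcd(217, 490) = 7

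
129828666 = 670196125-540367459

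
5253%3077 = 2176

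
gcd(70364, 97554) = 2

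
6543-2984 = 3559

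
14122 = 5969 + 8153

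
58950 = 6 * 9825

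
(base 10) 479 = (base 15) 21e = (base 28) h3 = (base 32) ev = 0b111011111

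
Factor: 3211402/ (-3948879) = -1 * 2^1 * 3^ (-1) * 11^ (-1) * 29^1 * 3257^1 * 7039^ (-1) = -188906/232287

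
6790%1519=714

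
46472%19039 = 8394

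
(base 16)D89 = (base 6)24013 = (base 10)3465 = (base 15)1060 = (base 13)1767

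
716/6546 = 358/3273 ≈ 0.109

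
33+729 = 762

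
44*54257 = 2387308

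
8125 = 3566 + 4559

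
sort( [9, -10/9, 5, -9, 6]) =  [-9, -10/9, 5, 6, 9]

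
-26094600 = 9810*(-2660)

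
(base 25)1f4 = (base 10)1004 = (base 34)ti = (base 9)1335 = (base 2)1111101100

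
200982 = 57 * 3526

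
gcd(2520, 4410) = 630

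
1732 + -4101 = -2369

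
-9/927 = -1/103 ≈ -0.00971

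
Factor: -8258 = -1*2^1*4129^1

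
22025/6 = 3670 + 5/6 ≈ 3670.83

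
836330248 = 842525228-6194980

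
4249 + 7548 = 11797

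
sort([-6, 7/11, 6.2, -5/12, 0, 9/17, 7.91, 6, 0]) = [-6, -5/12, 0, 0, 9/17, 7/11, 6, 6.2, 7.91]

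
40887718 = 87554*467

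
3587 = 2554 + 1033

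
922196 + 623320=1545516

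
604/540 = 1 + 16/135 ≈ 1.12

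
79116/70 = 39558/35 ≈ 1130.23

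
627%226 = 175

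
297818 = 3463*86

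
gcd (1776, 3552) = 1776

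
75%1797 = 75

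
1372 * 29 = 39788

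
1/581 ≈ 0.00172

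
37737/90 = 419 + 3/10 = 419.30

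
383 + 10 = 393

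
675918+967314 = 1643232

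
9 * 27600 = 248400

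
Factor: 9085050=2^1 * 3^2 * 5^2 * 13^1 * 1553^1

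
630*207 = 130410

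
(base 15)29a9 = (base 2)10001011100110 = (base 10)8934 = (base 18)19a6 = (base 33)86o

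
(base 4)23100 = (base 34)l6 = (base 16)2d0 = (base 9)880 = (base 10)720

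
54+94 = 148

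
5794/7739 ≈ 0.749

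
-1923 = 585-2508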